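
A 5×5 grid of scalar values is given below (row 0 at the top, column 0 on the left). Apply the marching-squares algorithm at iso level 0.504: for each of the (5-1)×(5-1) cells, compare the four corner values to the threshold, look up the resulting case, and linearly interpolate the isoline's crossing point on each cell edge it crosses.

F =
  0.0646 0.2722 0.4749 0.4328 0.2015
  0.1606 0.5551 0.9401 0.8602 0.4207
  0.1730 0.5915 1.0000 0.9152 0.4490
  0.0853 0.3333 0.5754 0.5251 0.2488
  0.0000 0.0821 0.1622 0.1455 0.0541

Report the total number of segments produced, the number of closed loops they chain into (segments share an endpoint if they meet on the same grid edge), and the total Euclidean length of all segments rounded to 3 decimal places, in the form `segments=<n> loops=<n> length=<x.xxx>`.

cell (0,0): code 0100 → (0.819,1.000)–(1.000,0.870)
cell (0,1): code 1100 → (0.063,2.000)–(0.819,1.000)
cell (0,2): code 1100 → (0.167,3.000)–(0.063,2.000)
cell (0,3): code 1000 → (1.000,3.810)–(0.167,3.000)
cell (1,0): code 0110 → (1.000,0.870)–(2.000,0.791)
cell (1,3): code 1001 → (2.000,3.882)–(1.000,3.810)
cell (2,0): code 0010 → (2.000,0.791)–(2.339,1.000)
cell (2,1): code 0111 → (2.339,1.000)–(3.000,1.705)
cell (2,3): code 1001 → (3.000,3.076)–(2.000,3.882)
cell (3,1): code 0010 → (3.000,1.705)–(3.173,2.000)
cell (3,2): code 0011 → (3.173,2.000)–(3.056,3.000)
cell (3,3): code 0001 → (3.056,3.000)–(3.000,3.076)
total: 12 segments, chained into 1 closed loop(s), length Σ = 9.742018

segments=12 loops=1 length=9.742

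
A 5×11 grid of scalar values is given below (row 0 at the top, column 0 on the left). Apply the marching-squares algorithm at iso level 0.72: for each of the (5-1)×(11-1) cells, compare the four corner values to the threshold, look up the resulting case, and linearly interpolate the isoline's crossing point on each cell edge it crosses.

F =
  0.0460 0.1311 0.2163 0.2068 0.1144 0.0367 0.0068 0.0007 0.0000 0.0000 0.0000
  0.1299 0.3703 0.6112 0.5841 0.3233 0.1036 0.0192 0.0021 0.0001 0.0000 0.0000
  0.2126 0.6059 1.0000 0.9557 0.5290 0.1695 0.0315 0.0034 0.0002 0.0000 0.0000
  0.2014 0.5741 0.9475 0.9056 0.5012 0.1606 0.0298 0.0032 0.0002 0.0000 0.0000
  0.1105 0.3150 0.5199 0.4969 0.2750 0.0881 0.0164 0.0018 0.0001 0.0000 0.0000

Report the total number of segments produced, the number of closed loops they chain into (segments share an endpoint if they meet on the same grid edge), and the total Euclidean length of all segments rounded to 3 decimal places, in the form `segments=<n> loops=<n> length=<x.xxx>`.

segments=8 loops=1 length=7.323

cell (1,1): code 0100 → (1.280,2.000)–(2.000,1.290)
cell (1,2): code 1100 → (1.366,3.000)–(1.280,2.000)
cell (1,3): code 1000 → (2.000,3.552)–(1.366,3.000)
cell (2,1): code 0110 → (2.000,1.290)–(3.000,1.391)
cell (2,3): code 1001 → (3.000,3.459)–(2.000,3.552)
cell (3,1): code 0010 → (3.000,1.391)–(3.532,2.000)
cell (3,2): code 0011 → (3.532,2.000)–(3.454,3.000)
cell (3,3): code 0001 → (3.454,3.000)–(3.000,3.459)
total: 8 segments, chained into 1 closed loop(s), length Σ = 7.323431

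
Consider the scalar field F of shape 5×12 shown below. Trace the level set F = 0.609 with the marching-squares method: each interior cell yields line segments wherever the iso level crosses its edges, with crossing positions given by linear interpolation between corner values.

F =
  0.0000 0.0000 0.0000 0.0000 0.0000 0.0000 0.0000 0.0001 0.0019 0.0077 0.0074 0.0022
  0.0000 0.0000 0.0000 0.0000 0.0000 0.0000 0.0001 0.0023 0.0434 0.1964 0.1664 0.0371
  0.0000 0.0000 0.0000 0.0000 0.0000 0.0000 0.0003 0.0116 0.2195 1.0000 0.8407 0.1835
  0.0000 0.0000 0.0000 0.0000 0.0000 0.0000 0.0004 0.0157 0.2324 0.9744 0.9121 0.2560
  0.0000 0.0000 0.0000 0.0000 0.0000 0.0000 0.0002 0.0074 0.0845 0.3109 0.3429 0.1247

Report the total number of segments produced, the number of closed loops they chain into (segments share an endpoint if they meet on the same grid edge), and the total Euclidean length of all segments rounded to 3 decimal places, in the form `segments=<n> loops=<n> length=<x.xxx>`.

segments=8 loops=1 length=6.651

cell (1,8): code 0100 → (1.513,9.000)–(2.000,8.499)
cell (1,9): code 1100 → (1.656,10.000)–(1.513,9.000)
cell (1,10): code 1000 → (2.000,10.353)–(1.656,10.000)
cell (2,8): code 0110 → (2.000,8.499)–(3.000,8.508)
cell (2,10): code 1001 → (3.000,10.462)–(2.000,10.353)
cell (3,8): code 0010 → (3.000,8.508)–(3.551,9.000)
cell (3,9): code 0011 → (3.551,9.000)–(3.533,10.000)
cell (3,10): code 0001 → (3.533,10.000)–(3.000,10.462)
total: 8 segments, chained into 1 closed loop(s), length Σ = 6.650748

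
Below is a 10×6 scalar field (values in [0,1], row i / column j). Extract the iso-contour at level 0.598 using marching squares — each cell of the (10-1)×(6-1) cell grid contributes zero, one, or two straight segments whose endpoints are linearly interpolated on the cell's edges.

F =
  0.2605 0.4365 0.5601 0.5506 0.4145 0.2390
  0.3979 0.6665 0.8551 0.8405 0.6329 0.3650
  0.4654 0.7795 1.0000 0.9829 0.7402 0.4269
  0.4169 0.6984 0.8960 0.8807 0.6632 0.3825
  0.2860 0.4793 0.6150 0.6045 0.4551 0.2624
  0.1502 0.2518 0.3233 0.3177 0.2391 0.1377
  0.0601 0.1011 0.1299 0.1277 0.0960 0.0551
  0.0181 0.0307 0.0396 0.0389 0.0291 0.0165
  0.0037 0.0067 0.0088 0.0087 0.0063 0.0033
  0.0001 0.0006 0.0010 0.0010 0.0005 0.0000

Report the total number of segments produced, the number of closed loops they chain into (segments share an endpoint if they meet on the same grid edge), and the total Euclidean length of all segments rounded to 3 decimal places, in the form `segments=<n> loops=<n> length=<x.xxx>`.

segments=16 loops=1 length=12.474

cell (0,0): code 0100 → (0.702,1.000)–(1.000,0.745)
cell (0,1): code 1100 → (0.128,2.000)–(0.702,1.000)
cell (0,2): code 1100 → (0.164,3.000)–(0.128,2.000)
cell (0,3): code 1100 → (0.840,4.000)–(0.164,3.000)
cell (0,4): code 1000 → (1.000,4.130)–(0.840,4.000)
cell (1,0): code 0110 → (1.000,0.745)–(2.000,0.422)
cell (1,4): code 1001 → (2.000,4.454)–(1.000,4.130)
cell (2,0): code 0110 → (2.000,0.422)–(3.000,0.643)
cell (2,4): code 1001 → (3.000,4.232)–(2.000,4.454)
cell (3,0): code 0010 → (3.000,0.643)–(3.458,1.000)
cell (3,1): code 0111 → (3.458,1.000)–(4.000,1.875)
cell (3,3): code 1011 → (4.000,3.044)–(3.313,4.000)
cell (3,4): code 0001 → (3.313,4.000)–(3.000,4.232)
cell (4,1): code 0010 → (4.000,1.875)–(4.058,2.000)
cell (4,2): code 0011 → (4.058,2.000)–(4.023,3.000)
cell (4,3): code 0001 → (4.023,3.000)–(4.000,3.044)
total: 16 segments, chained into 1 closed loop(s), length Σ = 12.474430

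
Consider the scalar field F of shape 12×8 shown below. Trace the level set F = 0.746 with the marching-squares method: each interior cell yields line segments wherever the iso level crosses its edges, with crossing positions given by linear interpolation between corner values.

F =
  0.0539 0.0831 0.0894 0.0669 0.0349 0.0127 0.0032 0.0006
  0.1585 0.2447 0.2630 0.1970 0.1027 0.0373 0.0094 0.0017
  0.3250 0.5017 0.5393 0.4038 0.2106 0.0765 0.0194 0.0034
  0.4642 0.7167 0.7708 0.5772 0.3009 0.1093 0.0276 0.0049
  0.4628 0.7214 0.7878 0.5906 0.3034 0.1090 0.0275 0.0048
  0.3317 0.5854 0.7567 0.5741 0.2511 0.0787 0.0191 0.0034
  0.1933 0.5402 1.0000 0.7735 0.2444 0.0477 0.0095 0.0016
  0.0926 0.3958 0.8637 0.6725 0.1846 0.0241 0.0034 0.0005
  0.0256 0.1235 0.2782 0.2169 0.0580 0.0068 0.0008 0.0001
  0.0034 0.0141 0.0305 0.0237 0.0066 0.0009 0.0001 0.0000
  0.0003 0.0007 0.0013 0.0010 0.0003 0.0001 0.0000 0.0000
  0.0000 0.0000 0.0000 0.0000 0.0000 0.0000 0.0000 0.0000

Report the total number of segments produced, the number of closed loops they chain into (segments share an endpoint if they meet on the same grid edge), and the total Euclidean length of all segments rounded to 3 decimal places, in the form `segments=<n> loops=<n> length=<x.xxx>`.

segments=14 loops=1 length=10.469

cell (2,1): code 0100 → (2.893,2.000)–(3.000,1.542)
cell (2,2): code 1000 → (3.000,2.128)–(2.893,2.000)
cell (3,1): code 0110 → (3.000,1.542)–(4.000,1.370)
cell (3,2): code 1001 → (4.000,2.212)–(3.000,2.128)
cell (4,1): code 0110 → (4.000,1.370)–(5.000,1.938)
cell (4,2): code 1001 → (5.000,2.059)–(4.000,2.212)
cell (5,1): code 0110 → (5.000,1.938)–(6.000,1.448)
cell (5,2): code 1101 → (5.862,3.000)–(5.000,2.059)
cell (5,3): code 1000 → (6.000,3.052)–(5.862,3.000)
cell (6,1): code 0110 → (6.000,1.448)–(7.000,1.748)
cell (6,2): code 1011 → (7.000,2.616)–(6.272,3.000)
cell (6,3): code 0001 → (6.272,3.000)–(6.000,3.052)
cell (7,1): code 0010 → (7.000,1.748)–(7.201,2.000)
cell (7,2): code 0001 → (7.201,2.000)–(7.000,2.616)
total: 14 segments, chained into 1 closed loop(s), length Σ = 10.468598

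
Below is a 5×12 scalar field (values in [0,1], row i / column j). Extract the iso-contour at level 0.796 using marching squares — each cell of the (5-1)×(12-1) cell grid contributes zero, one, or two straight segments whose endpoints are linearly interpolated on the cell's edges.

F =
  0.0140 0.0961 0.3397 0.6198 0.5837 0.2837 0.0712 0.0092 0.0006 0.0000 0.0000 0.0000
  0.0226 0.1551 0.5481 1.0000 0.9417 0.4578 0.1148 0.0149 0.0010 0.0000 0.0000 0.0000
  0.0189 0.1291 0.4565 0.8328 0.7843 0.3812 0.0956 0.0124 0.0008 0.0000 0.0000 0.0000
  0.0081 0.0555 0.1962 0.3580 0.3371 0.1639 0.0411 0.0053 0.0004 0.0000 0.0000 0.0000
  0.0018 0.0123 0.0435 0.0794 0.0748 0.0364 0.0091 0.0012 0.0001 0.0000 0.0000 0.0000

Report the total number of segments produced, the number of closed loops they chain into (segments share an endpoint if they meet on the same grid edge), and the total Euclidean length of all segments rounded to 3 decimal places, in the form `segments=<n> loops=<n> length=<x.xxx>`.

segments=8 loops=1 length=5.390

cell (0,2): code 0100 → (0.463,3.000)–(1.000,2.549)
cell (0,3): code 1100 → (0.593,4.000)–(0.463,3.000)
cell (0,4): code 1000 → (1.000,4.301)–(0.593,4.000)
cell (1,2): code 0110 → (1.000,2.549)–(2.000,2.902)
cell (1,3): code 1011 → (2.000,3.759)–(1.926,4.000)
cell (1,4): code 0001 → (1.926,4.000)–(1.000,4.301)
cell (2,2): code 0010 → (2.000,2.902)–(2.078,3.000)
cell (2,3): code 0001 → (2.078,3.000)–(2.000,3.759)
total: 8 segments, chained into 1 closed loop(s), length Σ = 5.389832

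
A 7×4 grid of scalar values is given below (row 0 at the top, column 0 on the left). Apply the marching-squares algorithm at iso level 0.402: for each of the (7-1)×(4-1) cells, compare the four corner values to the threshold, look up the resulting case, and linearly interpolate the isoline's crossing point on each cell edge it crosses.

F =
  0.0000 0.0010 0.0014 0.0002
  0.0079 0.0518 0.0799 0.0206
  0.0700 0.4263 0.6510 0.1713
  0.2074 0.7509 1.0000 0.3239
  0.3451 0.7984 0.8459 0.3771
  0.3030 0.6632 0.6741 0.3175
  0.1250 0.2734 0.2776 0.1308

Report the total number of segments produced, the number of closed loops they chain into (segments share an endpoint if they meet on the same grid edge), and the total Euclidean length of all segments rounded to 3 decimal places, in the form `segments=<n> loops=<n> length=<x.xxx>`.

segments=12 loops=1 length=11.126

cell (1,0): code 0100 → (1.935,1.000)–(2.000,0.932)
cell (1,1): code 1100 → (1.564,2.000)–(1.935,1.000)
cell (1,2): code 1000 → (2.000,2.519)–(1.564,2.000)
cell (2,0): code 0110 → (2.000,0.932)–(3.000,0.358)
cell (2,2): code 1001 → (3.000,2.884)–(2.000,2.519)
cell (3,0): code 0110 → (3.000,0.358)–(4.000,0.126)
cell (3,2): code 1001 → (4.000,2.947)–(3.000,2.884)
cell (4,0): code 0110 → (4.000,0.126)–(5.000,0.275)
cell (4,2): code 1001 → (5.000,2.763)–(4.000,2.947)
cell (5,0): code 0010 → (5.000,0.275)–(5.670,1.000)
cell (5,1): code 0011 → (5.670,1.000)–(5.686,2.000)
cell (5,2): code 0001 → (5.686,2.000)–(5.000,2.763)
total: 12 segments, chained into 1 closed loop(s), length Σ = 11.126439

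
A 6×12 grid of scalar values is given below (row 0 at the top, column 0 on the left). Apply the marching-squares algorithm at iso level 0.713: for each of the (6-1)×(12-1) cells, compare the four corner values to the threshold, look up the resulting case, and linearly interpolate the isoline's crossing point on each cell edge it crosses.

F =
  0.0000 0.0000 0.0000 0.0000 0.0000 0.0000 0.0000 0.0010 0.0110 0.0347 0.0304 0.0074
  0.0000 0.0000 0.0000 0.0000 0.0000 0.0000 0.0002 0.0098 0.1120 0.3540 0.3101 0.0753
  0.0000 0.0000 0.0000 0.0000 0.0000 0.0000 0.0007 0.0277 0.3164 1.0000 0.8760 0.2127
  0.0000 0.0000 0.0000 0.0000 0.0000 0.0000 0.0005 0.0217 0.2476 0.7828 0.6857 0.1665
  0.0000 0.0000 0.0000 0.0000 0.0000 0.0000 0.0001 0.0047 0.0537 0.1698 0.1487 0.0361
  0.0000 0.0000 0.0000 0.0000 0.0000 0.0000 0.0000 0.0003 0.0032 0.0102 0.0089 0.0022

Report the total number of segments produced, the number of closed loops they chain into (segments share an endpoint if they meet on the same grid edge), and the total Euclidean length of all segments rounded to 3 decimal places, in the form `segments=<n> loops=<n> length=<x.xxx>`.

cell (1,8): code 0100 → (1.556,9.000)–(2.000,8.580)
cell (1,9): code 1100 → (1.712,10.000)–(1.556,9.000)
cell (1,10): code 1000 → (2.000,10.246)–(1.712,10.000)
cell (2,8): code 0110 → (2.000,8.580)–(3.000,8.870)
cell (2,9): code 1011 → (3.000,9.719)–(2.857,10.000)
cell (2,10): code 0001 → (2.857,10.000)–(2.000,10.246)
cell (3,8): code 0010 → (3.000,8.870)–(3.114,9.000)
cell (3,9): code 0001 → (3.114,9.000)–(3.000,9.719)
total: 8 segments, chained into 1 closed loop(s), length Σ = 5.150728

segments=8 loops=1 length=5.151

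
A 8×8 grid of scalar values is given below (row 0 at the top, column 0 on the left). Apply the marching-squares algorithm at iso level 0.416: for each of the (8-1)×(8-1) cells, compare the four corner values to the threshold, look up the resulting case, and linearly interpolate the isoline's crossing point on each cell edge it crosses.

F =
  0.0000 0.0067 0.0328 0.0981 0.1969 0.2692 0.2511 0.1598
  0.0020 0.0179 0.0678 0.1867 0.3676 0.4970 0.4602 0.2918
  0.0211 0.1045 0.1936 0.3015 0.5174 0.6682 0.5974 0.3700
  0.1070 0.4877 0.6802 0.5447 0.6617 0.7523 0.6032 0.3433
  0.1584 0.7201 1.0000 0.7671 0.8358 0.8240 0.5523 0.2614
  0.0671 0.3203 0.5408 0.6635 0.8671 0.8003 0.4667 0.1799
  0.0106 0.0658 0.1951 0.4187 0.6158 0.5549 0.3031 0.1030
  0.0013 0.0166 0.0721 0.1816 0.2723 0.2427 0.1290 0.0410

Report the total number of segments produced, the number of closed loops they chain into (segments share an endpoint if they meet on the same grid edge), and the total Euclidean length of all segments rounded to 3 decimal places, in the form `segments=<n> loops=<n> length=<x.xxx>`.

segments=24 loops=1 length=19.035

cell (0,4): code 0100 → (0.644,5.000)–(1.000,4.374)
cell (0,5): code 1100 → (0.789,6.000)–(0.644,5.000)
cell (0,6): code 1000 → (1.000,6.262)–(0.789,6.000)
cell (1,3): code 0100 → (1.323,4.000)–(2.000,3.530)
cell (1,4): code 1110 → (1.000,4.374)–(1.323,4.000)
cell (1,6): code 1001 → (2.000,6.798)–(1.000,6.262)
cell (2,0): code 0100 → (2.813,1.000)–(3.000,0.812)
cell (2,1): code 1100 → (2.457,2.000)–(2.813,1.000)
cell (2,2): code 1100 → (2.471,3.000)–(2.457,2.000)
cell (2,3): code 1110 → (2.000,3.530)–(2.471,3.000)
cell (2,6): code 1001 → (3.000,6.720)–(2.000,6.798)
cell (3,0): code 0110 → (3.000,0.812)–(4.000,0.459)
cell (3,6): code 1001 → (4.000,6.469)–(3.000,6.720)
cell (4,0): code 0010 → (4.000,0.459)–(4.761,1.000)
cell (4,1): code 0111 → (4.761,1.000)–(5.000,1.434)
cell (4,6): code 1001 → (5.000,6.177)–(4.000,6.469)
cell (5,1): code 0010 → (5.000,1.434)–(5.361,2.000)
cell (5,2): code 0111 → (5.361,2.000)–(6.000,2.988)
cell (5,5): code 1011 → (6.000,5.552)–(5.310,6.000)
cell (5,6): code 0001 → (5.310,6.000)–(5.000,6.177)
cell (6,2): code 0010 → (6.000,2.988)–(6.011,3.000)
cell (6,3): code 0011 → (6.011,3.000)–(6.582,4.000)
cell (6,4): code 0011 → (6.582,4.000)–(6.445,5.000)
cell (6,5): code 0001 → (6.445,5.000)–(6.000,5.552)
total: 24 segments, chained into 1 closed loop(s), length Σ = 19.034850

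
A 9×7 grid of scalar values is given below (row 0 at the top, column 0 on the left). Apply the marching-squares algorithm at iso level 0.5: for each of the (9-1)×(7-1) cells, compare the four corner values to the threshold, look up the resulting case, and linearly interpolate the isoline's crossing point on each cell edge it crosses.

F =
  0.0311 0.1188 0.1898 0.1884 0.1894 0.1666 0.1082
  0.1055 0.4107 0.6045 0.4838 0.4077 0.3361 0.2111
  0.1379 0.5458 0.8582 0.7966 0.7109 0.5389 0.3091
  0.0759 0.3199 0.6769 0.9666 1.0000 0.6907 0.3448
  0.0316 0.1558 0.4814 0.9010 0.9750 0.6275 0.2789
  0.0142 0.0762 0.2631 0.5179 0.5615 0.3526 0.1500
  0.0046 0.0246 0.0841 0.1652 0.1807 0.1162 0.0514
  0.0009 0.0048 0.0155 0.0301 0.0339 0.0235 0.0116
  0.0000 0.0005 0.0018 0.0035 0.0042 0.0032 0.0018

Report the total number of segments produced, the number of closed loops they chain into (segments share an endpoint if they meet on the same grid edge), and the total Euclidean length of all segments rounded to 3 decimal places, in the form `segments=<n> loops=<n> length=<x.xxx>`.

segments=20 loops=1 length=13.851

cell (0,1): code 0100 → (0.748,2.000)–(1.000,1.461)
cell (0,2): code 1000 → (1.000,2.866)–(0.748,2.000)
cell (1,0): code 0100 → (1.661,1.000)–(2.000,0.888)
cell (1,1): code 1110 → (1.000,1.461)–(1.661,1.000)
cell (1,2): code 1101 → (1.052,3.000)–(1.000,2.866)
cell (1,3): code 1100 → (1.304,4.000)–(1.052,3.000)
cell (1,4): code 1100 → (1.808,5.000)–(1.304,4.000)
cell (1,5): code 1000 → (2.000,5.169)–(1.808,5.000)
cell (2,0): code 0010 → (2.000,0.888)–(2.203,1.000)
cell (2,1): code 0111 → (2.203,1.000)–(3.000,1.504)
cell (2,5): code 1001 → (3.000,5.551)–(2.000,5.169)
cell (3,1): code 0010 → (3.000,1.504)–(3.905,2.000)
cell (3,2): code 0111 → (3.905,2.000)–(4.000,2.044)
cell (3,5): code 1001 → (4.000,5.366)–(3.000,5.551)
cell (4,2): code 0110 → (4.000,2.044)–(5.000,2.930)
cell (4,4): code 1011 → (5.000,4.294)–(4.464,5.000)
cell (4,5): code 0001 → (4.464,5.000)–(4.000,5.366)
cell (5,2): code 0010 → (5.000,2.930)–(5.051,3.000)
cell (5,3): code 0011 → (5.051,3.000)–(5.162,4.000)
cell (5,4): code 0001 → (5.162,4.000)–(5.000,4.294)
total: 20 segments, chained into 1 closed loop(s), length Σ = 13.851101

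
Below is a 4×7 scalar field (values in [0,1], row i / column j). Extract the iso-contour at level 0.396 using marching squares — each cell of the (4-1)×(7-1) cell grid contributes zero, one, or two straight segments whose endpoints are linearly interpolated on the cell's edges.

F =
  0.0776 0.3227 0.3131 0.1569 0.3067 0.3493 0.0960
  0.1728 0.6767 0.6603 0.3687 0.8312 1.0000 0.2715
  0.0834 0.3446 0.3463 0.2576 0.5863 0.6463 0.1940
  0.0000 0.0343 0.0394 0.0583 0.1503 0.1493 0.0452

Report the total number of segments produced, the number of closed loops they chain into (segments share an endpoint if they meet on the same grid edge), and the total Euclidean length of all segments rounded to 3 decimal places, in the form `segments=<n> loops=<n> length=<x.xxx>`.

cell (0,0): code 0100 → (0.207,1.000)–(1.000,0.443)
cell (0,1): code 1100 → (0.239,2.000)–(0.207,1.000)
cell (0,2): code 1000 → (1.000,2.906)–(0.239,2.000)
cell (0,3): code 0100 → (0.170,4.000)–(1.000,3.059)
cell (0,4): code 1100 → (0.072,5.000)–(0.170,4.000)
cell (0,5): code 1000 → (1.000,5.829)–(0.072,5.000)
cell (1,0): code 0010 → (1.000,0.443)–(1.845,1.000)
cell (1,1): code 0011 → (1.845,1.000)–(1.842,2.000)
cell (1,2): code 0001 → (1.842,2.000)–(1.000,2.906)
cell (1,3): code 0110 → (1.000,3.059)–(2.000,3.421)
cell (1,5): code 1001 → (2.000,5.553)–(1.000,5.829)
cell (2,3): code 0010 → (2.000,3.421)–(2.436,4.000)
cell (2,4): code 0011 → (2.436,4.000)–(2.504,5.000)
cell (2,5): code 0001 → (2.504,5.000)–(2.000,5.553)
total: 14 segments, chained into 2 closed loop(s), length Σ = 14.482777

segments=14 loops=2 length=14.483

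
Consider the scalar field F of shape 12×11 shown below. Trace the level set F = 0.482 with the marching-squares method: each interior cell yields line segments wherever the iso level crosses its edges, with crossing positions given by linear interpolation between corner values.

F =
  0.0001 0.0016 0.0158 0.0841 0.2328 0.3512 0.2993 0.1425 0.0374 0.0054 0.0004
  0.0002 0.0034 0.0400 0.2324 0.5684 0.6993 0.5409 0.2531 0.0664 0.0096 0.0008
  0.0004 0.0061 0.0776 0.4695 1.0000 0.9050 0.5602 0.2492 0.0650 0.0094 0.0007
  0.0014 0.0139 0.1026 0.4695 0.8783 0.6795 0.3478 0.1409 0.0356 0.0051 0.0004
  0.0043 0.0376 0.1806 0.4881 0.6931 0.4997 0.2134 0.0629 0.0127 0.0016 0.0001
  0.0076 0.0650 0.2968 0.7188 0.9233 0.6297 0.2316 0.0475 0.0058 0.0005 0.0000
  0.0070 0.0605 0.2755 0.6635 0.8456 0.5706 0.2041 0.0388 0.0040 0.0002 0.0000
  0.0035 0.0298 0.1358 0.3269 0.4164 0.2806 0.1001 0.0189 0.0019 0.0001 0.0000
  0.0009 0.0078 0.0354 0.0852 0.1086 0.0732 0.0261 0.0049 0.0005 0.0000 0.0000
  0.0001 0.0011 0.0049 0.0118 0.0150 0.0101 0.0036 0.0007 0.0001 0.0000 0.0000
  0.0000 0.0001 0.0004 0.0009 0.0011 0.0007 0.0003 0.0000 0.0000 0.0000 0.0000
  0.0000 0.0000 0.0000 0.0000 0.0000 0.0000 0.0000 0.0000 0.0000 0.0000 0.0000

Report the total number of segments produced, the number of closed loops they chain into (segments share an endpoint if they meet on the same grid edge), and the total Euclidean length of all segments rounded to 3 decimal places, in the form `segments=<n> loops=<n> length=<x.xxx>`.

segments=20 loops=1 length=16.865

cell (0,3): code 0100 → (0.743,4.000)–(1.000,3.743)
cell (0,4): code 1100 → (0.376,5.000)–(0.743,4.000)
cell (0,5): code 1100 → (0.756,6.000)–(0.376,5.000)
cell (0,6): code 1000 → (1.000,6.205)–(0.756,6.000)
cell (1,3): code 0110 → (1.000,3.743)–(2.000,3.024)
cell (1,6): code 1001 → (2.000,6.251)–(1.000,6.205)
cell (2,3): code 0110 → (2.000,3.024)–(3.000,3.031)
cell (2,5): code 1011 → (3.000,5.595)–(2.368,6.000)
cell (2,6): code 0001 → (2.368,6.000)–(2.000,6.251)
cell (3,2): code 0100 → (3.672,3.000)–(4.000,2.980)
cell (3,3): code 1110 → (3.000,3.031)–(3.672,3.000)
cell (3,5): code 1001 → (4.000,5.062)–(3.000,5.595)
cell (4,2): code 0110 → (4.000,2.980)–(5.000,2.439)
cell (4,5): code 1001 → (5.000,5.371)–(4.000,5.062)
cell (5,2): code 0110 → (5.000,2.439)–(6.000,2.532)
cell (5,5): code 1001 → (6.000,5.242)–(5.000,5.371)
cell (6,2): code 0010 → (6.000,2.532)–(6.539,3.000)
cell (6,3): code 0011 → (6.539,3.000)–(6.847,4.000)
cell (6,4): code 0011 → (6.847,4.000)–(6.306,5.000)
cell (6,5): code 0001 → (6.306,5.000)–(6.000,5.242)
total: 20 segments, chained into 1 closed loop(s), length Σ = 16.864574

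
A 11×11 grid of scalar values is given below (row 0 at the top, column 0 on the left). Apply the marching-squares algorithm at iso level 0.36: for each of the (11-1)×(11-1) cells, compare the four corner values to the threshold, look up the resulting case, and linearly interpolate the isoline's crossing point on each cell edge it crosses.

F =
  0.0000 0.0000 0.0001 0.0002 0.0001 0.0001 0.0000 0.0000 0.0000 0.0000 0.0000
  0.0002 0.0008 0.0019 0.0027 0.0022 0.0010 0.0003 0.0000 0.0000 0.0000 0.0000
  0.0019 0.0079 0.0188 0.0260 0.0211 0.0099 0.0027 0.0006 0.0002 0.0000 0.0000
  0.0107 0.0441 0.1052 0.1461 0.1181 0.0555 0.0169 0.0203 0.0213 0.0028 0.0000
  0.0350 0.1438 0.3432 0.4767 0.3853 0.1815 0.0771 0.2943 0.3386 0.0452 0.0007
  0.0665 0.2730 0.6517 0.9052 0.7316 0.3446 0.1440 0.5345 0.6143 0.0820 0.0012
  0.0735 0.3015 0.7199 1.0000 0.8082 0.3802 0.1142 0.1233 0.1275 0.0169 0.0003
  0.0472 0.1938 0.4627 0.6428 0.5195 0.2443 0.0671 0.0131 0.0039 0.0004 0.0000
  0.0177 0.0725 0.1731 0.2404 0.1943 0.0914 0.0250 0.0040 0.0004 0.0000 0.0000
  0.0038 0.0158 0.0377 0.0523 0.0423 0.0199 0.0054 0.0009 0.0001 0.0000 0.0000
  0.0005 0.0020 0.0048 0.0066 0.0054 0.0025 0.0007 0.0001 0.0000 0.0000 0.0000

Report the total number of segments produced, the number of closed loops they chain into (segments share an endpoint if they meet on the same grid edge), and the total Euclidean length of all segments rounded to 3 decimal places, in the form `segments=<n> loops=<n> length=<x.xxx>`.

cell (3,2): code 0100 → (3.647,3.000)–(4.000,2.126)
cell (3,3): code 1100 → (3.905,4.000)–(3.647,3.000)
cell (3,4): code 1000 → (4.000,4.124)–(3.905,4.000)
cell (4,1): code 0100 → (4.054,2.000)–(5.000,1.230)
cell (4,2): code 1110 → (4.000,2.126)–(4.054,2.000)
cell (4,4): code 1001 → (5.000,4.960)–(4.000,4.124)
cell (4,6): code 0100 → (4.274,7.000)–(5.000,6.553)
cell (4,7): code 1100 → (4.078,8.000)–(4.274,7.000)
cell (4,8): code 1000 → (5.000,8.478)–(4.078,8.000)
cell (5,1): code 0110 → (5.000,1.230)–(6.000,1.140)
cell (5,4): code 1101 → (5.433,5.000)–(5.000,4.960)
cell (5,5): code 1000 → (6.000,5.076)–(5.433,5.000)
cell (5,6): code 0010 → (5.000,6.553)–(5.424,7.000)
cell (5,7): code 0011 → (5.424,7.000)–(5.522,8.000)
cell (5,8): code 0001 → (5.522,8.000)–(5.000,8.478)
cell (6,1): code 0110 → (6.000,1.140)–(7.000,1.618)
cell (6,4): code 1011 → (7.000,4.580)–(6.149,5.000)
cell (6,5): code 0001 → (6.149,5.000)–(6.000,5.076)
cell (7,1): code 0010 → (7.000,1.618)–(7.355,2.000)
cell (7,2): code 0011 → (7.355,2.000)–(7.703,3.000)
cell (7,3): code 0011 → (7.703,3.000)–(7.490,4.000)
cell (7,4): code 0001 → (7.490,4.000)–(7.000,4.580)
total: 22 segments, chained into 2 closed loop(s), length Σ = 17.628899

segments=22 loops=2 length=17.629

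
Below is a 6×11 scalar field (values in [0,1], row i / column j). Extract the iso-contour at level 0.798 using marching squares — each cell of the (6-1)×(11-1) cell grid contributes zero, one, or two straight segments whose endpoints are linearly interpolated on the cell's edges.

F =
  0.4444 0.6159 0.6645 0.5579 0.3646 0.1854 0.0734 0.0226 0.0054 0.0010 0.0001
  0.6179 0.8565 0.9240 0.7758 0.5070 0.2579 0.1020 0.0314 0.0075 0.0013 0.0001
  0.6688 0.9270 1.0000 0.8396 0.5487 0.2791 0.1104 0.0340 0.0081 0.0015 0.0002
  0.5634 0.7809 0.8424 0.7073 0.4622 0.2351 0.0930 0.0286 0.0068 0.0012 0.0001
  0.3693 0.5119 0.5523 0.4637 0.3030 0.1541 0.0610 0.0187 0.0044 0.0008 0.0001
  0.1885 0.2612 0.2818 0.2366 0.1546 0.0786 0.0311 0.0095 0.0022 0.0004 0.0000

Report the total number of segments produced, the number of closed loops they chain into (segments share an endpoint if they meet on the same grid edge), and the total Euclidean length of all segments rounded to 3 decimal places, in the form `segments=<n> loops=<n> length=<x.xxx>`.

segments=12 loops=1 length=8.153

cell (0,0): code 0100 → (0.757,1.000)–(1.000,0.755)
cell (0,1): code 1100 → (0.514,2.000)–(0.757,1.000)
cell (0,2): code 1000 → (1.000,2.850)–(0.514,2.000)
cell (1,0): code 0110 → (1.000,0.755)–(2.000,0.500)
cell (1,2): code 1101 → (1.348,3.000)–(1.000,2.850)
cell (1,3): code 1000 → (2.000,3.143)–(1.348,3.000)
cell (2,0): code 0010 → (2.000,0.500)–(2.883,1.000)
cell (2,1): code 0111 → (2.883,1.000)–(3.000,1.278)
cell (2,2): code 1011 → (3.000,2.329)–(2.314,3.000)
cell (2,3): code 0001 → (2.314,3.000)–(2.000,3.143)
cell (3,1): code 0010 → (3.000,1.278)–(3.153,2.000)
cell (3,2): code 0001 → (3.153,2.000)–(3.000,2.329)
total: 12 segments, chained into 1 closed loop(s), length Σ = 8.153260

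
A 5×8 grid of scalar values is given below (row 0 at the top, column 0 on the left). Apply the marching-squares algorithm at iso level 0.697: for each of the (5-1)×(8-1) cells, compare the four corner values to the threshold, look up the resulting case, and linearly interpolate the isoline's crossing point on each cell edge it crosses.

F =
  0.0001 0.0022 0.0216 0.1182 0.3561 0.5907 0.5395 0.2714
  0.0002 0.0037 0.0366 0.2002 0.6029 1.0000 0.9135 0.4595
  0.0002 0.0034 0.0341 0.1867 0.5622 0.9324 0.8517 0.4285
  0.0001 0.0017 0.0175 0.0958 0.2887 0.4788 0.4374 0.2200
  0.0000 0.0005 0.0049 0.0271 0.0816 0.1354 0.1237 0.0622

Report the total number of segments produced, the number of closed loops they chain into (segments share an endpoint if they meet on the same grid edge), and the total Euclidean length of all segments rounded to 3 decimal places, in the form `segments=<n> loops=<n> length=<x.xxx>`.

cell (0,4): code 0100 → (0.260,5.000)–(1.000,4.237)
cell (0,5): code 1100 → (0.421,6.000)–(0.260,5.000)
cell (0,6): code 1000 → (1.000,6.477)–(0.421,6.000)
cell (1,4): code 0110 → (1.000,4.237)–(2.000,4.364)
cell (1,6): code 1001 → (2.000,6.366)–(1.000,6.477)
cell (2,4): code 0010 → (2.000,4.364)–(2.519,5.000)
cell (2,5): code 0011 → (2.519,5.000)–(2.373,6.000)
cell (2,6): code 0001 → (2.373,6.000)–(2.000,6.366)
total: 8 segments, chained into 1 closed loop(s), length Σ = 7.194153

segments=8 loops=1 length=7.194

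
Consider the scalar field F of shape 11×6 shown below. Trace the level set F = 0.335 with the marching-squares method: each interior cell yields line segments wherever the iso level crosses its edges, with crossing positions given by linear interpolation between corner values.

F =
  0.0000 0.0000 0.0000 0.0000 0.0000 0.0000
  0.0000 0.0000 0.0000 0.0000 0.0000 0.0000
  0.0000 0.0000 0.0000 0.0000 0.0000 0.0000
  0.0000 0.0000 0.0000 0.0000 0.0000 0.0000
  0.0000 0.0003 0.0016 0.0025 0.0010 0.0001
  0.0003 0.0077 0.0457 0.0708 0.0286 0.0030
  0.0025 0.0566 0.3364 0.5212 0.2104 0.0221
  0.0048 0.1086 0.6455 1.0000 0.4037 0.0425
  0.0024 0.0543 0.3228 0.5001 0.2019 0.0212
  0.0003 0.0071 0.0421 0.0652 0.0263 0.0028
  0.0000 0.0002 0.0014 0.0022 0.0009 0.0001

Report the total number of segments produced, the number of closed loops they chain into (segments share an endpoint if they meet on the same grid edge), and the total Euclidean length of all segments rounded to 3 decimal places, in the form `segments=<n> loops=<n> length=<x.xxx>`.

cell (5,1): code 0100 → (5.995,2.000)–(6.000,1.995)
cell (5,2): code 1100 → (5.587,3.000)–(5.995,2.000)
cell (5,3): code 1000 → (6.000,3.599)–(5.587,3.000)
cell (6,1): code 0110 → (6.000,1.995)–(7.000,1.422)
cell (6,3): code 1101 → (6.645,4.000)–(6.000,3.599)
cell (6,4): code 1000 → (7.000,4.190)–(6.645,4.000)
cell (7,1): code 0010 → (7.000,1.422)–(7.962,2.000)
cell (7,2): code 0111 → (7.962,2.000)–(8.000,2.069)
cell (7,3): code 1011 → (8.000,3.554)–(7.340,4.000)
cell (7,4): code 0001 → (7.340,4.000)–(7.000,4.190)
cell (8,2): code 0010 → (8.000,2.069)–(8.380,3.000)
cell (8,3): code 0001 → (8.380,3.000)–(8.000,3.554)
total: 12 segments, chained into 1 closed loop(s), length Σ = 8.194371

segments=12 loops=1 length=8.194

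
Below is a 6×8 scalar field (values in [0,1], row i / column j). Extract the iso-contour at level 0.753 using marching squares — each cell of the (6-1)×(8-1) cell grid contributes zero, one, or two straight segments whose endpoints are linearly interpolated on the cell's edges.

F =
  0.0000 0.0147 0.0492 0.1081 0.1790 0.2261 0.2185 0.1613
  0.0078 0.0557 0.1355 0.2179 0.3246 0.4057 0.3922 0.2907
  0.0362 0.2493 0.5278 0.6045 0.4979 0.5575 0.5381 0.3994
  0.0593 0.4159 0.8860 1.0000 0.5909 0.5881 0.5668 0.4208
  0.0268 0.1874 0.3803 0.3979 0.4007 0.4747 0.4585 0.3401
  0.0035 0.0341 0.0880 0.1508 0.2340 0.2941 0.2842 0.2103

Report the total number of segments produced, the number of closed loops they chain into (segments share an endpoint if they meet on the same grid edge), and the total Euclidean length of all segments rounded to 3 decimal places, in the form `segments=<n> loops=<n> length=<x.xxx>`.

cell (2,1): code 0100 → (2.629,2.000)–(3.000,1.717)
cell (2,2): code 1100 → (2.375,3.000)–(2.629,2.000)
cell (2,3): code 1000 → (3.000,3.604)–(2.375,3.000)
cell (3,1): code 0010 → (3.000,1.717)–(3.263,2.000)
cell (3,2): code 0011 → (3.263,2.000)–(3.410,3.000)
cell (3,3): code 0001 → (3.410,3.000)–(3.000,3.604)
total: 6 segments, chained into 1 closed loop(s), length Σ = 4.494032

segments=6 loops=1 length=4.494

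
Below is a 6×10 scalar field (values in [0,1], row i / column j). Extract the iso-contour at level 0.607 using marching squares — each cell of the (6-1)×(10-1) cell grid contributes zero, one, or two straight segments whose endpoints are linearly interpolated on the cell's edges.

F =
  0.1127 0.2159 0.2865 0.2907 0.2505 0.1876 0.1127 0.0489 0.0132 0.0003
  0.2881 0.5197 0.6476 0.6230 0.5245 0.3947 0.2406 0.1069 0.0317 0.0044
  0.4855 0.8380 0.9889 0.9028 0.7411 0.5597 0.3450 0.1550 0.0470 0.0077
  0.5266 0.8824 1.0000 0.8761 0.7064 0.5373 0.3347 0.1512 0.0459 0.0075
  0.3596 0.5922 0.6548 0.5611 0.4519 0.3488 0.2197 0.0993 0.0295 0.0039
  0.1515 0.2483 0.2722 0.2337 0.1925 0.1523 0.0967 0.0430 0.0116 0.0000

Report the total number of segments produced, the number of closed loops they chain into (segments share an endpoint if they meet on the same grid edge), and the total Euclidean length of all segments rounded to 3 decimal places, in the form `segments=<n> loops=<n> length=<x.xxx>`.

segments=16 loops=1 length=12.209

cell (0,1): code 0100 → (0.888,2.000)–(1.000,1.683)
cell (0,2): code 1100 → (0.952,3.000)–(0.888,2.000)
cell (0,3): code 1000 → (1.000,3.162)–(0.952,3.000)
cell (1,0): code 0100 → (1.274,1.000)–(2.000,0.345)
cell (1,1): code 1110 → (1.000,1.683)–(1.274,1.000)
cell (1,3): code 1101 → (1.381,4.000)–(1.000,3.162)
cell (1,4): code 1000 → (2.000,4.739)–(1.381,4.000)
cell (2,0): code 0110 → (2.000,0.345)–(3.000,0.226)
cell (2,4): code 1001 → (3.000,4.588)–(2.000,4.739)
cell (3,0): code 0010 → (3.000,0.226)–(3.949,1.000)
cell (3,1): code 0111 → (3.949,1.000)–(4.000,1.236)
cell (3,2): code 1011 → (4.000,2.510)–(3.854,3.000)
cell (3,3): code 0011 → (3.854,3.000)–(3.391,4.000)
cell (3,4): code 0001 → (3.391,4.000)–(3.000,4.588)
cell (4,1): code 0010 → (4.000,1.236)–(4.125,2.000)
cell (4,2): code 0001 → (4.125,2.000)–(4.000,2.510)
total: 16 segments, chained into 1 closed loop(s), length Σ = 12.208994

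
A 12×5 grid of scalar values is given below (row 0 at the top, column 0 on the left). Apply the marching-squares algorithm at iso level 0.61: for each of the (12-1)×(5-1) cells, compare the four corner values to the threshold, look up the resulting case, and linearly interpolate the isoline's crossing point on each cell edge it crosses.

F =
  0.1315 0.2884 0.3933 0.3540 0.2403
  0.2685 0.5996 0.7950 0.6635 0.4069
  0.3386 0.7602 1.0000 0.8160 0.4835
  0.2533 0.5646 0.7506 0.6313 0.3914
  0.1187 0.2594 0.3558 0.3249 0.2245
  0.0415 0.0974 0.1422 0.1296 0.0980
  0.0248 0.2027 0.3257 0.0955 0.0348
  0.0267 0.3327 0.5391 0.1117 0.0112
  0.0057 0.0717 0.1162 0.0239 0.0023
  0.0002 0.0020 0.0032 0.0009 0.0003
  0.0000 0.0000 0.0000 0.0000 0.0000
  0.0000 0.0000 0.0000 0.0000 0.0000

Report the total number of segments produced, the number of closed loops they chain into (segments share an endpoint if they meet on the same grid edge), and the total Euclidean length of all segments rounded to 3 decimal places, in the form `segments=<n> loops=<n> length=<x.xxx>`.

segments=12 loops=1 length=8.834

cell (0,1): code 0100 → (0.539,2.000)–(1.000,1.053)
cell (0,2): code 1100 → (0.827,3.000)–(0.539,2.000)
cell (0,3): code 1000 → (1.000,3.208)–(0.827,3.000)
cell (1,0): code 0100 → (1.065,1.000)–(2.000,0.644)
cell (1,1): code 1110 → (1.000,1.053)–(1.065,1.000)
cell (1,3): code 1001 → (2.000,3.620)–(1.000,3.208)
cell (2,0): code 0010 → (2.000,0.644)–(2.768,1.000)
cell (2,1): code 0111 → (2.768,1.000)–(3.000,1.244)
cell (2,3): code 1001 → (3.000,3.089)–(2.000,3.620)
cell (3,1): code 0010 → (3.000,1.244)–(3.356,2.000)
cell (3,2): code 0011 → (3.356,2.000)–(3.070,3.000)
cell (3,3): code 0001 → (3.070,3.000)–(3.000,3.089)
total: 12 segments, chained into 1 closed loop(s), length Σ = 8.834142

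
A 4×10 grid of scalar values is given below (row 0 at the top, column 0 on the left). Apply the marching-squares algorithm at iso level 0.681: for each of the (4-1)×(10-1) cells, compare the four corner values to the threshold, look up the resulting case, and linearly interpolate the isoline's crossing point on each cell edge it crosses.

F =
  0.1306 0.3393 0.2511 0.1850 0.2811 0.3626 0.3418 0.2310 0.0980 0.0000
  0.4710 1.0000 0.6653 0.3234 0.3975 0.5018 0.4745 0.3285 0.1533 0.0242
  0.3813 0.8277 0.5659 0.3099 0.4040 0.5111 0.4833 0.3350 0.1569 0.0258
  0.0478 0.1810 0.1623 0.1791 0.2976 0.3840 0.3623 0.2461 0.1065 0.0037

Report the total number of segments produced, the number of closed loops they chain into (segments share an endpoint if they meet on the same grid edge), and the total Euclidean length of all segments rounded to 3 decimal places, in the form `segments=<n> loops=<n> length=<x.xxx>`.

cell (0,0): code 0100 → (0.517,1.000)–(1.000,0.397)
cell (0,1): code 1000 → (1.000,1.953)–(0.517,1.000)
cell (1,0): code 0110 → (1.000,0.397)–(2.000,0.671)
cell (1,1): code 1001 → (2.000,1.560)–(1.000,1.953)
cell (2,0): code 0010 → (2.000,0.671)–(2.227,1.000)
cell (2,1): code 0001 → (2.227,1.000)–(2.000,1.560)
total: 6 segments, chained into 1 closed loop(s), length Σ = 4.956076

segments=6 loops=1 length=4.956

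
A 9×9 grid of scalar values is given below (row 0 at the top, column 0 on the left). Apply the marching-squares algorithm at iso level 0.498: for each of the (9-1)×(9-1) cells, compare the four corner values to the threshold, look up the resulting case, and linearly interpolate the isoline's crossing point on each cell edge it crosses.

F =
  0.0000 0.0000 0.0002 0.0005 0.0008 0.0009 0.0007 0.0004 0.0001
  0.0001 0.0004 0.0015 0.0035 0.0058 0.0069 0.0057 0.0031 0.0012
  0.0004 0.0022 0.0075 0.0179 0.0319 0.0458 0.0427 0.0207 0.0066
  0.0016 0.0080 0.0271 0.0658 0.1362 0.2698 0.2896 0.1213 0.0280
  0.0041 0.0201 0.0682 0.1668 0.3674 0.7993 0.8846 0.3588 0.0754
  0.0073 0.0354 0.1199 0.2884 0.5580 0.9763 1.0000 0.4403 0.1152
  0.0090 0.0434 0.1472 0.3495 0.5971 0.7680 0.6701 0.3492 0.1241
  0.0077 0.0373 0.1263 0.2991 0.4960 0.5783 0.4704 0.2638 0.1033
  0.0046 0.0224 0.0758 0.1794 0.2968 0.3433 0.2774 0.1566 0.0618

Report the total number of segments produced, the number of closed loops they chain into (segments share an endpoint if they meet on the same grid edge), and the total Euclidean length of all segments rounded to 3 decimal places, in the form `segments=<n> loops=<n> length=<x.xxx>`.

cell (3,4): code 0100 → (3.431,5.000)–(4.000,4.302)
cell (3,5): code 1100 → (3.350,6.000)–(3.431,5.000)
cell (3,6): code 1000 → (4.000,6.735)–(3.350,6.000)
cell (4,3): code 0100 → (4.685,4.000)–(5.000,3.777)
cell (4,4): code 1110 → (4.000,4.302)–(4.685,4.000)
cell (4,6): code 1001 → (5.000,6.897)–(4.000,6.735)
cell (5,3): code 0110 → (5.000,3.777)–(6.000,3.600)
cell (5,6): code 1001 → (6.000,6.536)–(5.000,6.897)
cell (6,3): code 0010 → (6.000,3.600)–(6.980,4.000)
cell (6,4): code 0111 → (6.980,4.000)–(7.000,4.024)
cell (6,5): code 1011 → (7.000,5.744)–(6.862,6.000)
cell (6,6): code 0001 → (6.862,6.000)–(6.000,6.536)
cell (7,4): code 0010 → (7.000,4.024)–(7.342,5.000)
cell (7,5): code 0001 → (7.342,5.000)–(7.000,5.744)
total: 14 segments, chained into 1 closed loop(s), length Σ = 11.359487

segments=14 loops=1 length=11.359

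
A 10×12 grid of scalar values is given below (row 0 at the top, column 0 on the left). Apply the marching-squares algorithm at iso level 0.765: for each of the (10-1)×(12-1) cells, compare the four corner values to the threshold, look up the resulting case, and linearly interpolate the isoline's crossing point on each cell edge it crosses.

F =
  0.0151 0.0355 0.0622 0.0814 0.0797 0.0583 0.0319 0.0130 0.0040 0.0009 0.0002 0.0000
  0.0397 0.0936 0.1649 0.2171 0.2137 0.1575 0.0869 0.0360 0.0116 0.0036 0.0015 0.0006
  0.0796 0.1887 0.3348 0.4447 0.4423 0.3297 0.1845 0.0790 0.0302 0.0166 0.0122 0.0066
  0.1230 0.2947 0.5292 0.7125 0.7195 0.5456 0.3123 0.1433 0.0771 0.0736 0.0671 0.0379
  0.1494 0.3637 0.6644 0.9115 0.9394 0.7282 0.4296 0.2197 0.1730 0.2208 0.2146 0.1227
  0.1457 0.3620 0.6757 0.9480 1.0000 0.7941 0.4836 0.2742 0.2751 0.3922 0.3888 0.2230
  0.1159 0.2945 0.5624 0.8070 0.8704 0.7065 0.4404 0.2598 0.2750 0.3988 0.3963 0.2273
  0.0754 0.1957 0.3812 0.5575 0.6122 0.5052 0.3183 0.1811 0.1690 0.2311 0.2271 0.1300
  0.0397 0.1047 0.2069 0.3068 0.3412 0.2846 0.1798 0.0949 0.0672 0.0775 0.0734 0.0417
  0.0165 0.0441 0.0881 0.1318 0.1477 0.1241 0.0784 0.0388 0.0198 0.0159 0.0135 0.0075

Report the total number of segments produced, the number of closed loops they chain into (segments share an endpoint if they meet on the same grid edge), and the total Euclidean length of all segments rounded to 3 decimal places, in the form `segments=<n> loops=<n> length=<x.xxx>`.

segments=12 loops=1 length=9.382

cell (3,2): code 0100 → (3.264,3.000)–(4.000,2.407)
cell (3,3): code 1100 → (3.207,4.000)–(3.264,3.000)
cell (3,4): code 1000 → (4.000,4.826)–(3.207,4.000)
cell (4,2): code 0110 → (4.000,2.407)–(5.000,2.328)
cell (4,4): code 1101 → (4.558,5.000)–(4.000,4.826)
cell (4,5): code 1000 → (5.000,5.094)–(4.558,5.000)
cell (5,2): code 0110 → (5.000,2.328)–(6.000,2.828)
cell (5,4): code 1011 → (6.000,4.643)–(5.332,5.000)
cell (5,5): code 0001 → (5.332,5.000)–(5.000,5.094)
cell (6,2): code 0010 → (6.000,2.828)–(6.168,3.000)
cell (6,3): code 0011 → (6.168,3.000)–(6.408,4.000)
cell (6,4): code 0001 → (6.408,4.000)–(6.000,4.643)
total: 12 segments, chained into 1 closed loop(s), length Σ = 9.382378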